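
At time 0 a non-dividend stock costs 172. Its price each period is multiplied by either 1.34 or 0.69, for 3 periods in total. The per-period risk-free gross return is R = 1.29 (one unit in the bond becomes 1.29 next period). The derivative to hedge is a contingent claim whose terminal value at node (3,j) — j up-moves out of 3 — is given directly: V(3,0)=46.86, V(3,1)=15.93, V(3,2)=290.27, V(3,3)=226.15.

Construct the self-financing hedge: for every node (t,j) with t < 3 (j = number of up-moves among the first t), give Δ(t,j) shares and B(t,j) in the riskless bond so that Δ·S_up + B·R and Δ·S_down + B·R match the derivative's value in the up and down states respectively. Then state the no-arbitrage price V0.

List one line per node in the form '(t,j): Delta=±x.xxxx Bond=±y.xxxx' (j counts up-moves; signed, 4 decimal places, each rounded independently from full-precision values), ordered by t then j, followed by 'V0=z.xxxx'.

(0,0): Delta=-0.0852 Bond=124.2399
(1,0): Delta=2.5208 Bond=-149.0210
(1,1): Delta=-0.1971 Bond=186.0436
(2,0): Delta=-0.5811 Bond=61.7778
(2,1): Delta=2.6540 Bond=-213.4050
(2,2): Delta=-0.3194 Bond=277.7797
V0=109.5789

The replicating-portfolio and risk-neutral prices coincide; use p* = (1.29−0.69)/(1.34−0.69) = 0.9231 for the latter.
At expiry t=3: V(3,0)=46.8600, V(3,1)=15.9300, V(3,2)=290.2700, V(3,3)=226.1500
Node (2,0) S=81.8892: V=(p*·15.9300+(1−p*)·46.8600)/1.29=14.1932; Δ=(15.9300−46.8600)/(109.7315−56.5035)=-0.5811; B=V−Δ·S=61.7778
Node (2,1) S=159.0312: V=(p*·290.2700+(1−p*)·15.9300)/1.29=208.6565; Δ=(290.2700−15.9300)/(213.1018−109.7315)=2.6540; B=V−Δ·S=-213.4050
Node (2,2) S=308.8432: V=(p*·226.1500+(1−p*)·290.2700)/1.29=179.1336; Δ=(226.1500−290.2700)/(413.8499−213.1018)=-0.3194; B=V−Δ·S=277.7797
Node (1,0) S=118.6800: V=(p*·208.6565+(1−p*)·14.1932)/1.29=150.1533; Δ=(208.6565−14.1932)/(159.0312−81.8892)=2.5208; B=V−Δ·S=-149.0210
Node (1,1) S=230.4800: V=(p*·179.1336+(1−p*)·208.6565)/1.29=140.6237; Δ=(179.1336−208.6565)/(308.8432−159.0312)=-0.1971; B=V−Δ·S=186.0436
Node (0,0) S=172.0000: V=(p*·140.6237+(1−p*)·150.1533)/1.29=109.5789; Δ=(140.6237−150.1533)/(230.4800−118.6800)=-0.0852; B=V−Δ·S=124.2399
Self-financing check: at every node Δ·S+B equals the discounted successor values.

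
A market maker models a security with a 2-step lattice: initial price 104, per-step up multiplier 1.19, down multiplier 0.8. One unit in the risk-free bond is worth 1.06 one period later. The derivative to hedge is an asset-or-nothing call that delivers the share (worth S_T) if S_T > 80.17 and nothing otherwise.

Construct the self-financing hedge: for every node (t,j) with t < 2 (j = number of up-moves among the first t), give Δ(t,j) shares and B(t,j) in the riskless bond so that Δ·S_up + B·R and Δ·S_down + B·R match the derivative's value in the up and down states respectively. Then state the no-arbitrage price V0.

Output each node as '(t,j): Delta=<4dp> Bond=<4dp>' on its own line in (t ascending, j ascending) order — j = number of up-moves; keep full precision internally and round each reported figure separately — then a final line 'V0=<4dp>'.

(0,0): Delta=1.5160 Bond=-60.2508
(1,0): Delta=3.0513 Bond=-191.5975
(1,1): Delta=1.0000 Bond=0.0000
V0=97.4180

Since d<R<u, set p* = (R−d)/(u−d) = 0.6667; price each node as the discounted p*-expectation of its children.
At expiry t=2: V(2,0)=0.0000, V(2,1)=99.0080, V(2,2)=147.2744
Node (1,0) S=83.2000: V=(p*·99.0080+(1−p*)·0.0000)/1.06=62.2692; Δ=(99.0080−0.0000)/(99.0080−66.5600)=3.0513; B=V−Δ·S=-191.5975
Node (1,1) S=123.7600: V=(p*·147.2744+(1−p*)·99.0080)/1.06=123.7600; Δ=(147.2744−99.0080)/(147.2744−99.0080)=1.0000; B=V−Δ·S=0.0000
Node (0,0) S=104.0000: V=(p*·123.7600+(1−p*)·62.2692)/1.06=97.4180; Δ=(123.7600−62.2692)/(123.7600−83.2000)=1.5160; B=V−Δ·S=-60.2508
Each (Δ,B) replicates both successor values, so the strategy is self-financing and V0 is arbitrage-free.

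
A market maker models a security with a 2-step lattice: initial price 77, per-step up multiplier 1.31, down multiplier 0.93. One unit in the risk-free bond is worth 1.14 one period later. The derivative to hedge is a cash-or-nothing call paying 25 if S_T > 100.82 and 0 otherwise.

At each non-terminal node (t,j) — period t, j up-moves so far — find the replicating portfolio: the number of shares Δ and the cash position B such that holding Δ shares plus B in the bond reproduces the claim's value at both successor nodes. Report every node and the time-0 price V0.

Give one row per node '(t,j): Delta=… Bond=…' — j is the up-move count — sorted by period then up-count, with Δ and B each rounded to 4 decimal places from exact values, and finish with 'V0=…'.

The replicating-portfolio and risk-neutral prices coincide; use p* = (1.14−0.93)/(1.31−0.93) = 0.5526 for the latter.
At expiry t=2: V(2,0)=0.0000, V(2,1)=0.0000, V(2,2)=25.0000
Node (1,0) S=71.6100: V=(p*·0.0000+(1−p*)·0.0000)/1.14=0.0000; Δ=(0.0000−0.0000)/(93.8091−66.5973)=0.0000; B=V−Δ·S=0.0000
Node (1,1) S=100.8700: V=(p*·25.0000+(1−p*)·0.0000)/1.14=12.1191; Δ=(25.0000−0.0000)/(132.1397−93.8091)=0.6522; B=V−Δ·S=-53.6704
Node (0,0) S=77.0000: V=(p*·12.1191+(1−p*)·0.0000)/1.14=5.8749; Δ=(12.1191−0.0000)/(100.8700−71.6100)=0.4142; B=V−Δ·S=-26.0175
Root portfolio cost Δ·77+B reproduces V0=5.8749.

(0,0): Delta=0.4142 Bond=-26.0175
(1,0): Delta=0.0000 Bond=0.0000
(1,1): Delta=0.6522 Bond=-53.6704
V0=5.8749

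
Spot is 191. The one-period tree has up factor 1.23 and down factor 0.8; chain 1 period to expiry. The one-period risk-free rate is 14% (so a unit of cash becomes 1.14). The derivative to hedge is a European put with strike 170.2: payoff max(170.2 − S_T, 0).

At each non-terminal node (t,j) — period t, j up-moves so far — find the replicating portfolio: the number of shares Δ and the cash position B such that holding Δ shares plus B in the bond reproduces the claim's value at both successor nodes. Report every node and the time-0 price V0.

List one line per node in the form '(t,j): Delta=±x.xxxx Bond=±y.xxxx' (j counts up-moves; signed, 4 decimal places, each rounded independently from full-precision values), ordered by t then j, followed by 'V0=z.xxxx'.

(0,0): Delta=-0.2119 Bond=43.6597
V0=3.1946

The replicating-portfolio and risk-neutral prices coincide; use p* = (1.14−0.8)/(1.23−0.8) = 0.7907 for the latter.
Terminal payoffs: V(1,0)=17.4000, V(1,1)=0.0000
  t=0,j=0: stock 191.0000 → up 234.9300 (V=0.0000), down 152.8000 (V=17.4000). Price 3.1946; hedge Δ=-0.2119, bond B=43.6597.
The time-0 hedge costs 3.1946, which is the no-arbitrage price.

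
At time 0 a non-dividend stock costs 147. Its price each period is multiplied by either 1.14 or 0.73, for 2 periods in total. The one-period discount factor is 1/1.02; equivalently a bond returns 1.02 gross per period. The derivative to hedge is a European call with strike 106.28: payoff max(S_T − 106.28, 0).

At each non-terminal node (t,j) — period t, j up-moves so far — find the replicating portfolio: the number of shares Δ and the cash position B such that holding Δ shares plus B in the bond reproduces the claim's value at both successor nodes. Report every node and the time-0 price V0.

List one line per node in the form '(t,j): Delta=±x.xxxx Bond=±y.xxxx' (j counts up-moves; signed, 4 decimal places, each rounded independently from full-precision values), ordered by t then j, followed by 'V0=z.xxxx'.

No-arbitrage ⇒ martingale measure with p* = (R−d)/(u−d) = 0.7073.
Terminal values V(2,·): V(2,0)=0.0000, V(2,1)=16.0534, V(2,2)=84.7612
(1,0): S=107.3100. Δ = (V_up−V_dn)/(S_up−S_dn) = (16.0534−0.0000)/(122.3334−78.3363) = 0.3649. V = [p*·16.0534 + (1−p*)·0.0000]/1.02 = 11.1322. B = V − Δ·S = -28.0224.
(1,1): S=167.5800. Δ = (V_up−V_dn)/(S_up−S_dn) = (84.7612−16.0534)/(191.0412−122.3334) = 1.0000. V = [p*·84.7612 + (1−p*)·16.0534]/1.02 = 63.3839. B = V − Δ·S = -104.1961.
(0,0): S=147.0000. Δ = (V_up−V_dn)/(S_up−S_dn) = (63.3839−11.1322)/(167.5800−107.3100) = 0.8670. V = [p*·63.3839 + (1−p*)·11.1322]/1.02 = 47.1478. B = V − Δ·S = -80.2954.
Check: Δ(0,0)·S0 + B(0,0) = 47.1478 = V0.

(0,0): Delta=0.8670 Bond=-80.2954
(1,0): Delta=0.3649 Bond=-28.0224
(1,1): Delta=1.0000 Bond=-104.1961
V0=47.1478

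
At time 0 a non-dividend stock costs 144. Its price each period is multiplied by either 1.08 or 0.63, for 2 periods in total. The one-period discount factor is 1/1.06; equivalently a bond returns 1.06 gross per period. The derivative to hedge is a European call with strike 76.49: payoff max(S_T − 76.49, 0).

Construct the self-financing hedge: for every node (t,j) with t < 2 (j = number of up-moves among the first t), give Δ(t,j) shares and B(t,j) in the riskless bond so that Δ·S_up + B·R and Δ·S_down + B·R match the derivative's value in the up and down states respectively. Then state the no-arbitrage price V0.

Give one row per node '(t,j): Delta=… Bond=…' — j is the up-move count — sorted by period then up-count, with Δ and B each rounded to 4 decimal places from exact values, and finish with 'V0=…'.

The replicating-portfolio and risk-neutral prices coincide; use p* = (1.06−0.63)/(1.08−0.63) = 0.9556 for the latter.
Terminal payoffs: V(2,0)=0.0000, V(2,1)=21.4876, V(2,2)=91.4716
(1,0): S=90.7200. Δ = (V_up−V_dn)/(S_up−S_dn) = (21.4876−0.0000)/(97.9776−57.1536) = 0.5263. V = [p*·21.4876 + (1−p*)·0.0000]/1.06 = 19.3704. B = V − Δ·S = -28.3798.
(1,1): S=155.5200. Δ = (V_up−V_dn)/(S_up−S_dn) = (91.4716−21.4876)/(167.9616−97.9776) = 1.0000. V = [p*·91.4716 + (1−p*)·21.4876]/1.06 = 83.3596. B = V − Δ·S = -72.1604.
(0,0): S=144.0000. Δ = (V_up−V_dn)/(S_up−S_dn) = (83.3596−19.3704)/(155.5200−90.7200) = 0.9875. V = [p*·83.3596 + (1−p*)·19.3704]/1.06 = 75.9582. B = V − Δ·S = -66.2402.
Root portfolio cost Δ·144+B reproduces V0=75.9582.

(0,0): Delta=0.9875 Bond=-66.2402
(1,0): Delta=0.5263 Bond=-28.3798
(1,1): Delta=1.0000 Bond=-72.1604
V0=75.9582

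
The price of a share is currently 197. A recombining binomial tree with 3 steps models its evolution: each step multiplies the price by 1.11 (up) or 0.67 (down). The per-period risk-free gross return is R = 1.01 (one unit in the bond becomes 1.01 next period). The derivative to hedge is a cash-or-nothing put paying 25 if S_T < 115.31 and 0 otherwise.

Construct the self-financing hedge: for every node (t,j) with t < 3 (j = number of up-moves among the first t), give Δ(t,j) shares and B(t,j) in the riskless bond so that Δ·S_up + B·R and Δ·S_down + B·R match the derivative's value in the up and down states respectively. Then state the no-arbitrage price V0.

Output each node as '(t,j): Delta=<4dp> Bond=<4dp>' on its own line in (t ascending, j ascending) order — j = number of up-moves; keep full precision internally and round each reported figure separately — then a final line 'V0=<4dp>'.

(0,0): Delta=-0.0993 Bond=22.7539
(1,0): Delta=-0.3293 Bond=53.3441
(1,1): Delta=-0.0585 Bond=14.0512
(2,0): Delta=0.0000 Bond=24.7525
(2,1): Delta=-0.3878 Bond=62.4437
(2,2): Delta=0.0000 Bond=0.0000
V0=3.1903

The replicating-portfolio and risk-neutral prices coincide; use p* = (1.01−0.67)/(1.11−0.67) = 0.7727 for the latter.
Terminal values V(3,·): V(3,0)=25.0000, V(3,1)=25.0000, V(3,2)=0.0000, V(3,3)=0.0000
Node (2,0) S=88.4333: V=(p*·25.0000+(1−p*)·25.0000)/1.01=24.7525; Δ=(25.0000−25.0000)/(98.1610−59.2503)=0.0000; B=V−Δ·S=24.7525
Node (2,1) S=146.5089: V=(p*·0.0000+(1−p*)·25.0000)/1.01=5.6256; Δ=(0.0000−25.0000)/(162.6249−98.1610)=-0.3878; B=V−Δ·S=62.4437
Node (2,2) S=242.7237: V=(p*·0.0000+(1−p*)·0.0000)/1.01=0.0000; Δ=(0.0000−0.0000)/(269.4233−162.6249)=0.0000; B=V−Δ·S=0.0000
Node (1,0) S=131.9900: V=(p*·5.6256+(1−p*)·24.7525)/1.01=9.8738; Δ=(5.6256−24.7525)/(146.5089−88.4333)=-0.3293; B=V−Δ·S=53.3441
Node (1,1) S=218.6700: V=(p*·0.0000+(1−p*)·5.6256)/1.01=1.2659; Δ=(0.0000−5.6256)/(242.7237−146.5089)=-0.0585; B=V−Δ·S=14.0512
Node (0,0) S=197.0000: V=(p*·1.2659+(1−p*)·9.8738)/1.01=3.1903; Δ=(1.2659−9.8738)/(218.6700−131.9900)=-0.0993; B=V−Δ·S=22.7539
Each (Δ,B) replicates both successor values, so the strategy is self-financing and V0 is arbitrage-free.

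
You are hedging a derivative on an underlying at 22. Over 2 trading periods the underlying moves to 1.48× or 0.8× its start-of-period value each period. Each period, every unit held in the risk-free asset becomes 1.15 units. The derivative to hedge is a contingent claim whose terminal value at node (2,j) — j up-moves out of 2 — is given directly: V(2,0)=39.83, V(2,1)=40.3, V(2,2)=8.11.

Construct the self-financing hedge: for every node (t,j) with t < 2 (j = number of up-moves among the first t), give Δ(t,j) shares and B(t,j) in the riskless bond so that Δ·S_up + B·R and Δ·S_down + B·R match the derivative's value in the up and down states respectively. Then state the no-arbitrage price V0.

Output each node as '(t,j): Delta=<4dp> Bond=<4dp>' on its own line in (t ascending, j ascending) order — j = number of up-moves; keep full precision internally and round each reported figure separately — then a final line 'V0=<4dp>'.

(0,0): Delta=-0.9498 Bond=44.8361
(1,0): Delta=0.0393 Bond=34.1540
(1,1): Delta=-1.4539 Bond=67.9744
V0=23.9406

No-arbitrage ⇒ martingale measure with p* = (R−d)/(u−d) = 0.5147.
At expiry t=2: V(2,0)=39.8300, V(2,1)=40.3000, V(2,2)=8.1100
(1,0): S=17.6000. Δ = (V_up−V_dn)/(S_up−S_dn) = (40.3000−39.8300)/(26.0480−14.0800) = 0.0393. V = [p*·40.3000 + (1−p*)·39.8300]/1.15 = 34.8451. B = V − Δ·S = 34.1540.
(1,1): S=32.5600. Δ = (V_up−V_dn)/(S_up−S_dn) = (8.1100−40.3000)/(48.1888−26.0480) = -1.4539. V = [p*·8.1100 + (1−p*)·40.3000]/1.15 = 20.6362. B = V − Δ·S = 67.9744.
(0,0): S=22.0000. Δ = (V_up−V_dn)/(S_up−S_dn) = (20.6362−34.8451)/(32.5600−17.6000) = -0.9498. V = [p*·20.6362 + (1−p*)·34.8451]/1.15 = 23.9406. B = V − Δ·S = 44.8361.
Root portfolio cost Δ·22+B reproduces V0=23.9406.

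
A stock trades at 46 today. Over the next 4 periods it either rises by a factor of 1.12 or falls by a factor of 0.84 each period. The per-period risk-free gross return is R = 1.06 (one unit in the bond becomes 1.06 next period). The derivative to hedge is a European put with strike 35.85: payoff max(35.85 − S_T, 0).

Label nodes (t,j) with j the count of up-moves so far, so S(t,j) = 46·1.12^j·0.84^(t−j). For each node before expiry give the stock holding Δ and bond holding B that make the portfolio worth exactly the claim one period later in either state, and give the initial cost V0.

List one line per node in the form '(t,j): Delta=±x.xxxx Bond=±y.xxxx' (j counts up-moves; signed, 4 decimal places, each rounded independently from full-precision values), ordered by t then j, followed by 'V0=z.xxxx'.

(0,0): Delta=-0.0424 Bond=2.1017
(1,0): Delta=-0.1760 Bond=7.3917
(1,1): Delta=-0.0151 Bond=0.8195
(2,0): Delta=-0.6032 Bond=21.7007
(2,1): Delta=-0.0887 Bond=4.0537
(2,2): Delta=0.0000 Bond=0.0000
(3,0): Delta=-1.0000 Bond=33.8208
(3,1): Delta=-0.5221 Bond=20.0524
(3,2): Delta=0.0000 Bond=0.0000
(3,3): Delta=0.0000 Bond=0.0000
V0=0.1518

Risk-neutral probability p* = (R−d)/(u−d) = (1.06−0.84)/(1.12−0.84) = 0.7857.
At expiry t=4: V(4,0)=12.9479, V(4,1)=5.3139, V(4,2)=0.0000, V(4,3)=0.0000, V(4,4)=0.0000
  t=3,j=0: stock 27.2644 → up 30.5361 (V=5.3139), down 22.9021 (V=12.9479). Price 6.5564; hedge Δ=-1.0000, bond B=33.8208.
  t=3,j=1: stock 36.3525 → up 40.7148 (V=0.0000), down 30.5361 (V=5.3139). Price 1.0742; hedge Δ=-0.5221, bond B=20.0524.
  t=3,j=2: stock 48.4700 → up 54.2864 (V=0.0000), down 40.7148 (V=0.0000). Price 0.0000; hedge Δ=0.0000, bond B=0.0000.
  t=3,j=3: stock 64.6267 → up 72.3819 (V=0.0000), down 54.2864 (V=0.0000). Price 0.0000; hedge Δ=0.0000, bond B=0.0000.
  t=2,j=0: stock 32.4576 → up 36.3525 (V=1.0742), down 27.2644 (V=6.5564). Price 2.1217; hedge Δ=-0.6032, bond B=21.7007.
  t=2,j=1: stock 43.2768 → up 48.4700 (V=0.0000), down 36.3525 (V=1.0742). Price 0.2172; hedge Δ=-0.0887, bond B=4.0537.
  t=2,j=2: stock 57.7024 → up 64.6267 (V=0.0000), down 48.4700 (V=0.0000). Price 0.0000; hedge Δ=0.0000, bond B=0.0000.
  t=1,j=0: stock 38.6400 → up 43.2768 (V=0.2172), down 32.4576 (V=2.1217). Price 0.5899; hedge Δ=-0.1760, bond B=7.3917.
  t=1,j=1: stock 51.5200 → up 57.7024 (V=0.0000), down 43.2768 (V=0.2172). Price 0.0439; hedge Δ=-0.0151, bond B=0.8195.
  t=0,j=0: stock 46.0000 → up 51.5200 (V=0.0439), down 38.6400 (V=0.5899). Price 0.1518; hedge Δ=-0.0424, bond B=2.1017.
Self-financing check: at every node Δ·S+B equals the discounted successor values.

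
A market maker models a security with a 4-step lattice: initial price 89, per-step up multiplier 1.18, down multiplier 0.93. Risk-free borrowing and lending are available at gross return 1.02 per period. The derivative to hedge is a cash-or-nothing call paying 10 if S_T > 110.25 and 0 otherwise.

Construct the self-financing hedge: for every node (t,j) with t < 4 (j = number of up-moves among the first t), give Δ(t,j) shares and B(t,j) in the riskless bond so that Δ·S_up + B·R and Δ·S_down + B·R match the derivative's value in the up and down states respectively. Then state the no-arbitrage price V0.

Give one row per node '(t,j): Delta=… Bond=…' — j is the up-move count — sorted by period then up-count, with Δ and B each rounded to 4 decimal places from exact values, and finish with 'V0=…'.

No-arbitrage ⇒ martingale measure with p* = (R−d)/(u−d) = 0.3600.
At expiry t=4: V(4,0)=0.0000, V(4,1)=0.0000, V(4,2)=0.0000, V(4,3)=10.0000, V(4,4)=10.0000
  t=3,j=0: stock 71.5878 → up 84.4736 (V=0.0000), down 66.5766 (V=0.0000). Price 0.0000; hedge Δ=0.0000, bond B=0.0000.
  t=3,j=1: stock 90.8318 → up 107.1815 (V=0.0000), down 84.4736 (V=0.0000). Price 0.0000; hedge Δ=0.0000, bond B=0.0000.
  t=3,j=2: stock 115.2489 → up 135.9938 (V=10.0000), down 107.1815 (V=0.0000). Price 3.5294; hedge Δ=0.3471, bond B=-36.4706.
  t=3,j=3: stock 146.2298 → up 172.5512 (V=10.0000), down 135.9938 (V=10.0000). Price 9.8039; hedge Δ=0.0000, bond B=9.8039.
  t=2,j=0: stock 76.9761 → up 90.8318 (V=0.0000), down 71.5878 (V=0.0000). Price 0.0000; hedge Δ=0.0000, bond B=0.0000.
  t=2,j=1: stock 97.6686 → up 115.2489 (V=3.5294), down 90.8318 (V=0.0000). Price 1.2457; hedge Δ=0.1445, bond B=-12.8720.
  t=2,j=2: stock 123.9236 → up 146.2298 (V=9.8039), down 115.2489 (V=3.5294). Price 5.6747; hedge Δ=0.2025, bond B=-19.4233.
  t=1,j=0: stock 82.7700 → up 97.6686 (V=1.2457), down 76.9761 (V=0.0000). Price 0.4396; hedge Δ=0.0602, bond B=-4.5430.
  t=1,j=1: stock 105.0200 → up 123.9236 (V=5.6747), down 97.6686 (V=1.2457). Price 2.7844; hedge Δ=0.1687, bond B=-14.9318.
  t=0,j=0: stock 89.0000 → up 105.0200 (V=2.7844), down 82.7700 (V=0.4396). Price 1.2586; hedge Δ=0.1054, bond B=-8.1206.
Self-financing check: at every node Δ·S+B equals the discounted successor values.

(0,0): Delta=0.1054 Bond=-8.1206
(1,0): Delta=0.0602 Bond=-4.5430
(1,1): Delta=0.1687 Bond=-14.9318
(2,0): Delta=0.0000 Bond=0.0000
(2,1): Delta=0.1445 Bond=-12.8720
(2,2): Delta=0.2025 Bond=-19.4233
(3,0): Delta=0.0000 Bond=0.0000
(3,1): Delta=0.0000 Bond=0.0000
(3,2): Delta=0.3471 Bond=-36.4706
(3,3): Delta=0.0000 Bond=9.8039
V0=1.2586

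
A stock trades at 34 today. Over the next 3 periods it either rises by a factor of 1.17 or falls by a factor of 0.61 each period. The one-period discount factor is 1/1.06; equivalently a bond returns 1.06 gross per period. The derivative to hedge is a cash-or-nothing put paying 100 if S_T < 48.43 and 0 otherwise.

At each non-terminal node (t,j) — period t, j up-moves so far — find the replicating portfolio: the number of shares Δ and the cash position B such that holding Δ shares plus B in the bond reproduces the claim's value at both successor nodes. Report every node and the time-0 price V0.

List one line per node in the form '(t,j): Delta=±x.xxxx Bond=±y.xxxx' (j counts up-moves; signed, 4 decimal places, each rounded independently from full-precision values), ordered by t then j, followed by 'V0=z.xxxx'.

Risk-neutral probability p* = (R−d)/(u−d) = (1.06−0.61)/(1.17−0.61) = 0.8036.
Payoff layer (t=3): V(3,0)=100.0000, V(3,1)=100.0000, V(3,2)=100.0000, V(3,3)=0.0000
(2,0): S=12.6514. Δ = (V_up−V_dn)/(S_up−S_dn) = (100.0000−100.0000)/(14.8021−7.7174) = 0.0000. V = [p*·100.0000 + (1−p*)·100.0000]/1.06 = 94.3396. B = V − Δ·S = 94.3396.
(2,1): S=24.2658. Δ = (V_up−V_dn)/(S_up−S_dn) = (100.0000−100.0000)/(28.3910−14.8021) = 0.0000. V = [p*·100.0000 + (1−p*)·100.0000]/1.06 = 94.3396. B = V − Δ·S = 94.3396.
(2,2): S=46.5426. Δ = (V_up−V_dn)/(S_up−S_dn) = (0.0000−100.0000)/(54.4548−28.3910) = -3.8367. V = [p*·0.0000 + (1−p*)·100.0000]/1.06 = 18.5310. B = V − Δ·S = 197.1024.
(1,0): S=20.7400. Δ = (V_up−V_dn)/(S_up−S_dn) = (94.3396−94.3396)/(24.2658−12.6514) = 0.0000. V = [p*·94.3396 + (1−p*)·94.3396]/1.06 = 88.9996. B = V − Δ·S = 88.9996.
(1,1): S=39.7800. Δ = (V_up−V_dn)/(S_up−S_dn) = (18.5310−94.3396)/(46.5426−24.2658) = -3.4030. V = [p*·18.5310 + (1−p*)·94.3396]/1.06 = 31.5302. B = V − Δ·S = 166.9027.
(0,0): S=34.0000. Δ = (V_up−V_dn)/(S_up−S_dn) = (31.5302−88.9996)/(39.7800−20.7400) = -3.0184. V = [p*·31.5302 + (1−p*)·88.9996]/1.06 = 40.3951. B = V − Δ·S = 143.0192.
Each (Δ,B) replicates both successor values, so the strategy is self-financing and V0 is arbitrage-free.

(0,0): Delta=-3.0184 Bond=143.0192
(1,0): Delta=0.0000 Bond=88.9996
(1,1): Delta=-3.4030 Bond=166.9027
(2,0): Delta=0.0000 Bond=94.3396
(2,1): Delta=0.0000 Bond=94.3396
(2,2): Delta=-3.8367 Bond=197.1024
V0=40.3951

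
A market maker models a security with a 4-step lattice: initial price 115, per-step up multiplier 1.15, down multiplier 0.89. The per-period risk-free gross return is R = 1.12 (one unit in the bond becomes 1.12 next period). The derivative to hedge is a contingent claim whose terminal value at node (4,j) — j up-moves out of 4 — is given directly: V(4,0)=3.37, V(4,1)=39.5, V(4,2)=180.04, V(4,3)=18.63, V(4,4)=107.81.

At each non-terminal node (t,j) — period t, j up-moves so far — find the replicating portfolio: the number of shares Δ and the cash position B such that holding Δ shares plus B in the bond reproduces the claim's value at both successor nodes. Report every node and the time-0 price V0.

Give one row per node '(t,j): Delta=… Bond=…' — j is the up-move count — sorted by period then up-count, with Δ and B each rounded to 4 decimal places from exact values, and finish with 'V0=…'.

(0,0): Delta=0.5483 Bond=-10.0269
(1,0): Delta=-2.9100 Bond=342.7316
(1,1): Delta=0.8974 Bond=-57.3990
(2,0): Delta=4.8441 Bond=-322.4723
(2,1): Delta=-3.6928 Bond=475.9896
(2,2): Delta=1.3608 Bond=-134.7578
(3,0): Delta=1.7141 Bond=-107.4159
(3,1): Delta=5.1600 Bond=-394.2672
(3,2): Delta=-4.5864 Bond=654.0704
(3,3): Delta=1.9611 Bond=-255.9286
V0=53.0291

Under the risk-neutral measure, an up-move has probability p* = (R−d)/(u−d) = 0.8846 and values discount at R = 1.12.
Terminal values V(4,·): V(4,0)=3.3700, V(4,1)=39.5000, V(4,2)=180.0400, V(4,3)=18.6300, V(4,4)=107.8100
  t=3,j=0: stock 81.0714 → up 93.2322 (V=39.5000), down 72.1536 (V=3.3700). Price 31.5457; hedge Δ=1.7141, bond B=-107.4159.
  t=3,j=1: stock 104.7552 → up 120.4685 (V=180.0400), down 93.2322 (V=39.5000). Price 146.2713; hedge Δ=5.1600, bond B=-394.2672.
  t=3,j=2: stock 135.3579 → up 155.6616 (V=18.6300), down 120.4685 (V=180.0400). Price 33.2627; hedge Δ=-4.5864, bond B=654.0704.
  t=3,j=3: stock 174.9006 → up 201.1357 (V=107.8100), down 155.6616 (V=18.6300). Price 87.0714; hedge Δ=1.9611, bond B=-255.9286.
  t=2,j=0: stock 91.0915 → up 104.7552 (V=146.2713), down 81.0714 (V=31.5457). Price 118.7801; hedge Δ=4.8441, bond B=-322.4723.
  t=2,j=1: stock 117.7025 → up 135.3579 (V=33.2627), down 104.7552 (V=146.2713). Price 41.3412; hedge Δ=-3.6928, bond B=475.9896.
  t=2,j=2: stock 152.0875 → up 174.9006 (V=87.0714), down 135.3579 (V=33.2627). Price 72.1989; hedge Δ=1.3608, bond B=-134.7578.
  t=1,j=0: stock 102.3500 → up 117.7025 (V=41.3412), down 91.0915 (V=118.7801). Price 44.8897; hedge Δ=-2.9100, bond B=342.7316.
  t=1,j=1: stock 132.2500 → up 152.0875 (V=72.1989), down 117.7025 (V=41.3412). Price 61.2843; hedge Δ=0.8974, bond B=-57.3990.
  t=0,j=0: stock 115.0000 → up 132.2500 (V=61.2843), down 102.3500 (V=44.8897). Price 53.0291; hedge Δ=0.5483, bond B=-10.0269.
The time-0 hedge costs 53.0291, which is the no-arbitrage price.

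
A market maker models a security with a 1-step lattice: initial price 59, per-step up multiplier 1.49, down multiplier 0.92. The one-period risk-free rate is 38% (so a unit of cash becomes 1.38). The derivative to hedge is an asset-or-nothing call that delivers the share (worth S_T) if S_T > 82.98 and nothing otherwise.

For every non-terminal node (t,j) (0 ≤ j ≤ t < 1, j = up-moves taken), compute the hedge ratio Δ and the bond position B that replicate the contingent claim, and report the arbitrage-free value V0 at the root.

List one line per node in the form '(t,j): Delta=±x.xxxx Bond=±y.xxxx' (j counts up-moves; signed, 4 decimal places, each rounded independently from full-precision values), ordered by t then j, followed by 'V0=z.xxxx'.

No-arbitrage ⇒ martingale measure with p* = (R−d)/(u−d) = 0.8070.
Terminal values V(1,·): V(1,0)=0.0000, V(1,1)=87.9100
  t=0,j=0: stock 59.0000 → up 87.9100 (V=87.9100), down 54.2800 (V=0.0000). Price 51.4094; hedge Δ=2.6140, bond B=-102.8187.
Check: Δ(0,0)·S0 + B(0,0) = 51.4094 = V0.

(0,0): Delta=2.6140 Bond=-102.8187
V0=51.4094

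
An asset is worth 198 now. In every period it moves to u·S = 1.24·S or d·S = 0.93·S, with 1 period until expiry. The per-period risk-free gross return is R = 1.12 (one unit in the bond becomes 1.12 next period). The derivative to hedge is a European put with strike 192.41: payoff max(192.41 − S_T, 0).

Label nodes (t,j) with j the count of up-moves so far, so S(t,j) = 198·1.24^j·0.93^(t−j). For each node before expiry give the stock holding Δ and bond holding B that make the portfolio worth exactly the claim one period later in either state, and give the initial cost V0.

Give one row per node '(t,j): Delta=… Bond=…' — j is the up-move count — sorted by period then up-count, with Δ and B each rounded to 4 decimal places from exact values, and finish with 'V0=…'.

(0,0): Delta=-0.1347 Bond=29.5357
V0=2.8583

The replicating-portfolio and risk-neutral prices coincide; use p* = (1.12−0.93)/(1.24−0.93) = 0.6129 for the latter.
Terminal payoffs: V(1,0)=8.2700, V(1,1)=0.0000
  t=0,j=0: stock 198.0000 → up 245.5200 (V=0.0000), down 184.1400 (V=8.2700). Price 2.8583; hedge Δ=-0.1347, bond B=29.5357.
Self-financing check: at every node Δ·S+B equals the discounted successor values.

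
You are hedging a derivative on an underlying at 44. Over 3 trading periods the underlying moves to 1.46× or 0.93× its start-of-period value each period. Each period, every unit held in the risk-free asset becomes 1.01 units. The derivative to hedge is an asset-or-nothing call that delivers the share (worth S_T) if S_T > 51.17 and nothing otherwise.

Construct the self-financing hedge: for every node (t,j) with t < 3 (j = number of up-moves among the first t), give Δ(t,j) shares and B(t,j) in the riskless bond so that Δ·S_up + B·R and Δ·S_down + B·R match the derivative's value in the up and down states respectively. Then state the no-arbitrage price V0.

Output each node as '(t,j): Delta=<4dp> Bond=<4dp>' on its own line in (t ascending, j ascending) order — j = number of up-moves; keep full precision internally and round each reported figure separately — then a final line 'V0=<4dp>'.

(0,0): Delta=2.0725 Bond=-68.2162
(1,0): Delta=2.3718 Bond=-81.1470
(1,1): Delta=1.0000 Bond=0.0000
(2,0): Delta=2.7547 Bond=-96.5289
(2,1): Delta=1.0000 Bond=0.0000
(2,2): Delta=1.0000 Bond=0.0000
V0=22.9745

Since d<R<u, set p* = (R−d)/(u−d) = 0.1509; price each node as the discounted p*-expectation of its children.
Terminal values V(3,·): V(3,0)=0.0000, V(3,1)=55.5612, V(3,2)=87.2251, V(3,3)=136.9340
Node (2,0) S=38.0556: V=(p*·55.5612+(1−p*)·0.0000)/1.01=8.3036; Δ=(55.5612−0.0000)/(55.5612−35.3917)=2.7547; B=V−Δ·S=-96.5289
Node (2,1) S=59.7432: V=(p*·87.2251+(1−p*)·55.5612)/1.01=59.7432; Δ=(87.2251−55.5612)/(87.2251−55.5612)=1.0000; B=V−Δ·S=0.0000
Node (2,2) S=93.7904: V=(p*·136.9340+(1−p*)·87.2251)/1.01=93.7904; Δ=(136.9340−87.2251)/(136.9340−87.2251)=1.0000; B=V−Δ·S=0.0000
Node (1,0) S=40.9200: V=(p*·59.7432+(1−p*)·8.3036)/1.01=15.9089; Δ=(59.7432−8.3036)/(59.7432−38.0556)=2.3718; B=V−Δ·S=-81.1470
Node (1,1) S=64.2400: V=(p*·93.7904+(1−p*)·59.7432)/1.01=64.2400; Δ=(93.7904−59.7432)/(93.7904−59.7432)=1.0000; B=V−Δ·S=0.0000
Node (0,0) S=44.0000: V=(p*·64.2400+(1−p*)·15.9089)/1.01=22.9745; Δ=(64.2400−15.9089)/(64.2400−40.9200)=2.0725; B=V−Δ·S=-68.2162
Each (Δ,B) replicates both successor values, so the strategy is self-financing and V0 is arbitrage-free.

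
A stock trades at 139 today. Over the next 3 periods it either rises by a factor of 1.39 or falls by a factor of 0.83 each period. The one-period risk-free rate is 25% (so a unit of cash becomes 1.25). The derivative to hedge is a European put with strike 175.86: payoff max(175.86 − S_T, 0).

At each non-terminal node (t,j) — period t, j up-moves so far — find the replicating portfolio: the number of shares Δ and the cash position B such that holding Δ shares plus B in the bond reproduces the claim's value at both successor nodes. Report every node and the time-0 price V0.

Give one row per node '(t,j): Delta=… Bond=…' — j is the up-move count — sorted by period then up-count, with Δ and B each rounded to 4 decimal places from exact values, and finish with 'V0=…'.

(0,0): Delta=-0.1594 Bond=26.0046
(1,0): Delta=-0.5631 Bond=79.0803
(1,1): Delta=-0.0790 Bond=16.9809
(2,0): Delta=-1.0000 Bond=140.6880
(2,1): Delta=-0.4761 Bond=84.9044
(2,2): Delta=0.0000 Bond=0.0000
V0=3.8496

Risk-neutral probability p* = (R−d)/(u−d) = (1.25−0.83)/(1.39−0.83) = 0.7500.
At expiry t=3: V(3,0)=96.3816, V(3,1)=42.7576, V(3,2)=0.0000, V(3,3)=0.0000
  t=2,j=0: stock 95.7571 → up 133.1024 (V=42.7576), down 79.4784 (V=96.3816). Price 44.9309; hedge Δ=-1.0000, bond B=140.6880.
  t=2,j=1: stock 160.3643 → up 222.9064 (V=0.0000), down 133.1024 (V=42.7576). Price 8.5515; hedge Δ=-0.4761, bond B=84.9044.
  t=2,j=2: stock 268.5619 → up 373.3010 (V=0.0000), down 222.9064 (V=0.0000). Price 0.0000; hedge Δ=0.0000, bond B=0.0000.
  t=1,j=0: stock 115.3700 → up 160.3643 (V=8.5515), down 95.7571 (V=44.9309). Price 14.1171; hedge Δ=-0.5631, bond B=79.0803.
  t=1,j=1: stock 193.2100 → up 268.5619 (V=0.0000), down 160.3643 (V=8.5515). Price 1.7103; hedge Δ=-0.0790, bond B=16.9809.
  t=0,j=0: stock 139.0000 → up 193.2100 (V=1.7103), down 115.3700 (V=14.1171). Price 3.8496; hedge Δ=-0.1594, bond B=26.0046.
Each (Δ,B) replicates both successor values, so the strategy is self-financing and V0 is arbitrage-free.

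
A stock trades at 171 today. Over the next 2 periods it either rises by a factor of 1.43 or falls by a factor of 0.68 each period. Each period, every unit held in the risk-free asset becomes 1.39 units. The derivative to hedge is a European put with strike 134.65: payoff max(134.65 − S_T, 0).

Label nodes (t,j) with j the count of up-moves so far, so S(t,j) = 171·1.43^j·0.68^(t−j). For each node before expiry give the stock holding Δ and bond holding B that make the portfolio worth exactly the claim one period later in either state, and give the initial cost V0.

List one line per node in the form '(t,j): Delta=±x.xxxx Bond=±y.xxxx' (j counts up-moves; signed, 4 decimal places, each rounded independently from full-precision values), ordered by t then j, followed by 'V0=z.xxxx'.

No-arbitrage ⇒ martingale measure with p* = (R−d)/(u−d) = 0.9467.
At expiry t=2: V(2,0)=55.5796, V(2,1)=0.0000, V(2,2)=0.0000
  t=1,j=0: stock 116.2800 → up 166.2804 (V=0.0000), down 79.0704 (V=55.5796). Price 2.1326; hedge Δ=-0.6373, bond B=76.2387.
  t=1,j=1: stock 244.5300 → up 349.6779 (V=0.0000), down 166.2804 (V=0.0000). Price 0.0000; hedge Δ=0.0000, bond B=0.0000.
  t=0,j=0: stock 171.0000 → up 244.5300 (V=0.0000), down 116.2800 (V=2.1326). Price 0.0818; hedge Δ=-0.0166, bond B=2.9252.
Root portfolio cost Δ·171+B reproduces V0=0.0818.

(0,0): Delta=-0.0166 Bond=2.9252
(1,0): Delta=-0.6373 Bond=76.2387
(1,1): Delta=0.0000 Bond=0.0000
V0=0.0818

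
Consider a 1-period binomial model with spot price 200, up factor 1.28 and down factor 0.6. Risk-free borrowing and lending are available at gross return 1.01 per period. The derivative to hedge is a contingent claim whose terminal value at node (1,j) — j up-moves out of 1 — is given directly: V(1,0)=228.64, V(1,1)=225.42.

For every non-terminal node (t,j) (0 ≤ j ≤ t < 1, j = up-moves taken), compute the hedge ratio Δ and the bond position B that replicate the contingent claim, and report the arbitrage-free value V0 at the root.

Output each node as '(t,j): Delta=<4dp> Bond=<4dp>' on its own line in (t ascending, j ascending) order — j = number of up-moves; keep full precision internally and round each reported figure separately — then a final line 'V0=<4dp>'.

No-arbitrage ⇒ martingale measure with p* = (R−d)/(u−d) = 0.6029.
Terminal payoffs: V(1,0)=228.6400, V(1,1)=225.4200
Node (0,0) S=200.0000: V=(p*·225.4200+(1−p*)·228.6400)/1.01=224.4540; Δ=(225.4200−228.6400)/(256.0000−120.0000)=-0.0237; B=V−Δ·S=229.1893
Root portfolio cost Δ·200+B reproduces V0=224.4540.

(0,0): Delta=-0.0237 Bond=229.1893
V0=224.4540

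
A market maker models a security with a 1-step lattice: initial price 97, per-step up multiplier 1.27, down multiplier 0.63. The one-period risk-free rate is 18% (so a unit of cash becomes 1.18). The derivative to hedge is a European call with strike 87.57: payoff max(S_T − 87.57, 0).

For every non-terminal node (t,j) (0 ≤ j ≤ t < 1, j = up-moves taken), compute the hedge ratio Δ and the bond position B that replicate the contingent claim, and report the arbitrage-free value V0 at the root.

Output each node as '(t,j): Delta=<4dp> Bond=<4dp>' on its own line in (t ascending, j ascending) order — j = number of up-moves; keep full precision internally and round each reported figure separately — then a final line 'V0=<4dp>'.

(0,0): Delta=0.5738 Bond=-29.7148
V0=25.9415

Since d<R<u, set p* = (R−d)/(u−d) = 0.8594; price each node as the discounted p*-expectation of its children.
Payoff layer (t=1): V(1,0)=0.0000, V(1,1)=35.6200
Node (0,0) S=97.0000: V=(p*·35.6200+(1−p*)·0.0000)/1.18=25.9415; Δ=(35.6200−0.0000)/(123.1900−61.1100)=0.5738; B=V−Δ·S=-29.7148
The time-0 hedge costs 25.9415, which is the no-arbitrage price.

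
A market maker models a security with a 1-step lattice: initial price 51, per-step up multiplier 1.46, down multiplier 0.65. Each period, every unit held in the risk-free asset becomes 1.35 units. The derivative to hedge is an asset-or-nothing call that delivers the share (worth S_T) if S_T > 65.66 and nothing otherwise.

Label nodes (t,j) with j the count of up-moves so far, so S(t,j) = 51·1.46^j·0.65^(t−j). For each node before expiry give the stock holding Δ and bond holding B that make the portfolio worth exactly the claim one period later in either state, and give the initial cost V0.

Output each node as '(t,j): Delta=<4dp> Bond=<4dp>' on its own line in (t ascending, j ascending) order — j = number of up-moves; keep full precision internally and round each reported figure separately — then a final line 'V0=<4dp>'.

No-arbitrage ⇒ martingale measure with p* = (R−d)/(u−d) = 0.8642.
At expiry t=1: V(1,0)=0.0000, V(1,1)=74.4600
  t=0,j=0: stock 51.0000 → up 74.4600 (V=74.4600), down 33.1500 (V=0.0000). Price 47.6653; hedge Δ=1.8025, bond B=-44.2606.
The time-0 hedge costs 47.6653, which is the no-arbitrage price.

(0,0): Delta=1.8025 Bond=-44.2606
V0=47.6653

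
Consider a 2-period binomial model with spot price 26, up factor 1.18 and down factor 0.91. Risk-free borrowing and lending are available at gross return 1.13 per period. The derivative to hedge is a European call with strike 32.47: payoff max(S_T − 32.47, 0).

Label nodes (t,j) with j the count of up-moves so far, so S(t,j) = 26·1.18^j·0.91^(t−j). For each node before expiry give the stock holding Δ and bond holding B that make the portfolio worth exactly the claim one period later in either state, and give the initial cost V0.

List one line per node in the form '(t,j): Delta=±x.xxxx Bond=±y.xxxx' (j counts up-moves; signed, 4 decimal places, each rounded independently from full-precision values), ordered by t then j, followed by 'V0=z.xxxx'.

(0,0): Delta=0.3834 Bond=-8.0273
(1,0): Delta=0.0000 Bond=0.0000
(1,1): Delta=0.4506 Bond=-11.1324
V0=1.9407

No-arbitrage ⇒ martingale measure with p* = (R−d)/(u−d) = 0.8148.
Terminal values V(2,·): V(2,0)=0.0000, V(2,1)=0.0000, V(2,2)=3.7324
Node (1,0) S=23.6600: V=(p*·0.0000+(1−p*)·0.0000)/1.13=0.0000; Δ=(0.0000−0.0000)/(27.9188−21.5306)=0.0000; B=V−Δ·S=0.0000
Node (1,1) S=30.6800: V=(p*·3.7324+(1−p*)·0.0000)/1.13=2.6913; Δ=(3.7324−0.0000)/(36.2024−27.9188)=0.4506; B=V−Δ·S=-11.1324
Node (0,0) S=26.0000: V=(p*·2.6913+(1−p*)·0.0000)/1.13=1.9407; Δ=(2.6913−0.0000)/(30.6800−23.6600)=0.3834; B=V−Δ·S=-8.0273
Check: Δ(0,0)·S0 + B(0,0) = 1.9407 = V0.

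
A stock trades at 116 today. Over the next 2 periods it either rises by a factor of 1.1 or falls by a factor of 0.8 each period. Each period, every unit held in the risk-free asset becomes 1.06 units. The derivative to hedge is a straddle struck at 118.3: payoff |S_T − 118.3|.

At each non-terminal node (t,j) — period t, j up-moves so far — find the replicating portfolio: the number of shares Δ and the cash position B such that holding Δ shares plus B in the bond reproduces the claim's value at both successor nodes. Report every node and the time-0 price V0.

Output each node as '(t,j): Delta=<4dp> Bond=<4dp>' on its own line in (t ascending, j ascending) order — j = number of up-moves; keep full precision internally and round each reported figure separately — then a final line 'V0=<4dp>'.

(0,0): Delta=0.0366 Bond=14.5370
(1,0): Delta=-1.0000 Bond=111.6038
(1,1): Delta=0.1526 Bond=0.6101
V0=18.7802

Under the risk-neutral measure, an up-move has probability p* = (R−d)/(u−d) = 0.8667 and values discount at R = 1.06.
At expiry t=2: V(2,0)=44.0600, V(2,1)=16.2200, V(2,2)=22.0600
  t=1,j=0: stock 92.8000 → up 102.0800 (V=16.2200), down 74.2400 (V=44.0600). Price 18.8038; hedge Δ=-1.0000, bond B=111.6038.
  t=1,j=1: stock 127.6000 → up 140.3600 (V=22.0600), down 102.0800 (V=16.2200). Price 20.0767; hedge Δ=0.1526, bond B=0.6101.
  t=0,j=0: stock 116.0000 → up 127.6000 (V=20.0767), down 92.8000 (V=18.8038). Price 18.7802; hedge Δ=0.0366, bond B=14.5370.
Each (Δ,B) replicates both successor values, so the strategy is self-financing and V0 is arbitrage-free.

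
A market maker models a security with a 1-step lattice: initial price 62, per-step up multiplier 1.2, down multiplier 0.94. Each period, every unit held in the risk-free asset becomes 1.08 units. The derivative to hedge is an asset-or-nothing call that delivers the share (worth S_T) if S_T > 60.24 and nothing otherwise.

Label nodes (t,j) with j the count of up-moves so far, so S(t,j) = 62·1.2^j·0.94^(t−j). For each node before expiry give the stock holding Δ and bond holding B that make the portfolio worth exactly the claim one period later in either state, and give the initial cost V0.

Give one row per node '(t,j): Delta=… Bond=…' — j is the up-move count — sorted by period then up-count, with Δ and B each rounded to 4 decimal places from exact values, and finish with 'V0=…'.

The replicating-portfolio and risk-neutral prices coincide; use p* = (1.08−0.94)/(1.2−0.94) = 0.5385 for the latter.
At expiry t=1: V(1,0)=0.0000, V(1,1)=74.4000
  t=0,j=0: stock 62.0000 → up 74.4000 (V=74.4000), down 58.2800 (V=0.0000). Price 37.0940; hedge Δ=4.6154, bond B=-249.0598.
Each (Δ,B) replicates both successor values, so the strategy is self-financing and V0 is arbitrage-free.

(0,0): Delta=4.6154 Bond=-249.0598
V0=37.0940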